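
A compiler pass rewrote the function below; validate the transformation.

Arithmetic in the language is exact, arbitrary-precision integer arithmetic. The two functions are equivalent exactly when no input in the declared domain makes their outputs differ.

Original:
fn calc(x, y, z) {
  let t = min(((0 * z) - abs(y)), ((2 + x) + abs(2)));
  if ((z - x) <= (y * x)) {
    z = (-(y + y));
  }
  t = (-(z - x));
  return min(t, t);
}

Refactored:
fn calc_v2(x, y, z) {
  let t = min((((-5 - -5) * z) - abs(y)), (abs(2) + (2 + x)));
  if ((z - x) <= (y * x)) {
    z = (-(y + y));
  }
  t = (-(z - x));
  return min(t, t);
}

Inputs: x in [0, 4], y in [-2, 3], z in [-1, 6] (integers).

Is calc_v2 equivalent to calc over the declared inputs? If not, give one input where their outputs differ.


Changes here: arithmetic usage differs; and constant usage differs; the full 240-point sweep finds no disagreement.
verdict: equivalent


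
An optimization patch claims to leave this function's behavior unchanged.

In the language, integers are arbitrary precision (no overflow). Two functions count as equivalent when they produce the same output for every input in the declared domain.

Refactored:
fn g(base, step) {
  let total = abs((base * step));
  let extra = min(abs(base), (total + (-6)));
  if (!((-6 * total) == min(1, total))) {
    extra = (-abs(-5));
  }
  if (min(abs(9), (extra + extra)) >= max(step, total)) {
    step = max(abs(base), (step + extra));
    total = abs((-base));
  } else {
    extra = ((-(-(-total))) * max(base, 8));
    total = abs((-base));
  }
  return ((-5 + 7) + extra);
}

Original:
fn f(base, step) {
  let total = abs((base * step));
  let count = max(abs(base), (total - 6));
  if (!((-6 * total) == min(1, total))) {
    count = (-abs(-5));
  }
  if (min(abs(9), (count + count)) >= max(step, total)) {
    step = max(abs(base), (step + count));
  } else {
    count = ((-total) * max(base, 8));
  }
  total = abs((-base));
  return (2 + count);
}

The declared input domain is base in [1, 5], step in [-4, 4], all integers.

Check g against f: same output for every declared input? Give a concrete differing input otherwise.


On input base=1, step=0, f returns 3 while g returns 2.
verdict: not equivalent; witness: base=1, step=0


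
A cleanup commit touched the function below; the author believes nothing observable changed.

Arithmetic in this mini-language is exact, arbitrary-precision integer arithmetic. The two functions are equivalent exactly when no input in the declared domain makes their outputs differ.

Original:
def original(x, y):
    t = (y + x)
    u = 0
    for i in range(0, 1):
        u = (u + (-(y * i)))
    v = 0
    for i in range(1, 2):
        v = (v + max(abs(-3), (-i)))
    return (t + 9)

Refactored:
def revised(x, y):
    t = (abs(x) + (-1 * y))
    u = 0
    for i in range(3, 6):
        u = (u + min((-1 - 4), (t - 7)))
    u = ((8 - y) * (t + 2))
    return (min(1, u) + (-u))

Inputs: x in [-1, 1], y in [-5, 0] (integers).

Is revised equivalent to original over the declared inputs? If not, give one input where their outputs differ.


Not equivalent: x=-1, y=-5 separates them (3 vs -103).
original: t=-6, then u=0, then (i=0), then u=0, then v=0, then (i=1), then v=3, then returns 3
revised: t=6, then u=0, then (i=3), then u=-5, then (i=4), then u=-10, then (i=5), then u=-15, then u=104, then returns -103
verdict: not equivalent; witness: x=-1, y=-5


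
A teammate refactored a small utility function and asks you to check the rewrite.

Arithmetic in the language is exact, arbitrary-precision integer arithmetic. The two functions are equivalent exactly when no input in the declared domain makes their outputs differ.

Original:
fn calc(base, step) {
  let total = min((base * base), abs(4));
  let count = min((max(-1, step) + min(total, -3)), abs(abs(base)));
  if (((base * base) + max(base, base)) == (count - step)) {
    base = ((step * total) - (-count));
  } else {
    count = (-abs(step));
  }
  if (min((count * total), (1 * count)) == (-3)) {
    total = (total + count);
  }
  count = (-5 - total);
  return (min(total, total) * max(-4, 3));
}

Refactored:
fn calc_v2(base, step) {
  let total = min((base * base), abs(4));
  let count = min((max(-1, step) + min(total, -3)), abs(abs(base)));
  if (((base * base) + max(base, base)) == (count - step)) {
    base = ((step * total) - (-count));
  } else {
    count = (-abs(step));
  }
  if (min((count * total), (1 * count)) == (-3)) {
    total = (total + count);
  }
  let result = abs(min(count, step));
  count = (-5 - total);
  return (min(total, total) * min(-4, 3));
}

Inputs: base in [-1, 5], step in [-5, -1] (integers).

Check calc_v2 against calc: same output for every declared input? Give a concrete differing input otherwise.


Take base=-1, step=-5.
calc: total := 1 | count := -4 | (((base * base) + max(base, base)) == (count - step)): false | count := -5 | (min((count * total), (1 * count)) == (-3)): false | count := -6 | result 3
calc_v2: total := 1 | count := -4 | (((base * base) + max(base, base)) == (count - step)): false | count := -5 | (min((count * total), (1 * count)) == (-3)): false | result := 5 | count := -6 | result -4
3 against -4: the behavior changed.
verdict: not equivalent; witness: base=-1, step=-5


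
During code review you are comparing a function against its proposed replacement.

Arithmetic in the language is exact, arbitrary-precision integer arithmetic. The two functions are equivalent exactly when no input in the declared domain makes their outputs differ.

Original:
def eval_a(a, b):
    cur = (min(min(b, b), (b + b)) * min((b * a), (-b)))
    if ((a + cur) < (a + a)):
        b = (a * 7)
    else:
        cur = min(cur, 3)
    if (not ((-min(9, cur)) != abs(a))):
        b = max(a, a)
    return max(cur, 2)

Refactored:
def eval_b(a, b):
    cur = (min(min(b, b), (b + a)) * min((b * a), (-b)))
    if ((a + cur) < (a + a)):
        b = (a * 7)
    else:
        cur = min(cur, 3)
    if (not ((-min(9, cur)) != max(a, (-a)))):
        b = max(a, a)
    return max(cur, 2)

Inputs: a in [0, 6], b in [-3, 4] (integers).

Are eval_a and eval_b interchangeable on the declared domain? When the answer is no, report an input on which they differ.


Consider the input a=2, b=-1.
eval_a: cur becomes 4; next ((a + cur) < (a + a)) evaluates to false; next cur becomes 3; next (not ((-min(9, cur)) != abs(a))) evaluates to false; next final value 3
eval_b: cur becomes 2; next ((a + cur) < (a + a)) evaluates to false; next cur becomes 2; next (not ((-min(9, cur)) != max(a, (-a)))) evaluates to false; next final value 2
3 != 2, so the rewrite changes behavior.
verdict: not equivalent; witness: a=2, b=-1


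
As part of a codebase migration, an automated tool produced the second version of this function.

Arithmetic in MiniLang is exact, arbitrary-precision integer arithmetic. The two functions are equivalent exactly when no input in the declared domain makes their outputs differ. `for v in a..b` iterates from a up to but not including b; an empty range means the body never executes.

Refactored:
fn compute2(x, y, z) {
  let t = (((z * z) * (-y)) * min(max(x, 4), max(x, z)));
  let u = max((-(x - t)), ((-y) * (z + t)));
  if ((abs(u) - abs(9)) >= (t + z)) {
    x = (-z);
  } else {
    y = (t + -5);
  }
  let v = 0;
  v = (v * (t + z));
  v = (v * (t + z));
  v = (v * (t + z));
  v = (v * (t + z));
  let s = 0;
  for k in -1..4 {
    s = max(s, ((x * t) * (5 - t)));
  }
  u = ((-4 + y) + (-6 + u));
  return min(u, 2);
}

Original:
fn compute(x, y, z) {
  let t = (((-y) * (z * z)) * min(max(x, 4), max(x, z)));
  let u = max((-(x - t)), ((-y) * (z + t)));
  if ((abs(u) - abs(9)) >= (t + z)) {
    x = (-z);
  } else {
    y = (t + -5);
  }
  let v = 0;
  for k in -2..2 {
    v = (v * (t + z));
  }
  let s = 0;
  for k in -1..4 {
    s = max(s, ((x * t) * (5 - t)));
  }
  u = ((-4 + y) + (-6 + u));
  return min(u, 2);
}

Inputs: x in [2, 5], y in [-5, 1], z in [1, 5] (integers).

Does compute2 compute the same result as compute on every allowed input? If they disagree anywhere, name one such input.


Comparing the listings, the differences include: arithmetic usage differs; also loop structure differs; also statement counts differ.
One worked example (x=5, y=-5, z=5) — compute: t=625, then u=3150, then ((abs(u) - abs(9)) >= (t + z)) is true, then x=-5, then v=0, then (k=-2), then v=0, then (k=-1), then v=0, then (k=0), then v=0, then (k=1), then v=0, then s=0, then (k=-1), then s=1937500, then (k=0), then s=1937500, then (k=1), then s=1937500, then (k=2), then s=1937500, then (k=3), then s=1937500, then u=3135, then returns 2; compute2: t=625, then u=3150, then ((abs(u) - abs(9)) >= (t + z)) is true, then x=-5, then v=0, then v=0, then v=0, then v=0, then v=0, then s=0, then (k=-1), then s=1937500, then (k=0), then s=1937500, then (k=1), then s=1937500, then (k=2), then s=1937500, then (k=3), then s=1937500, then u=3135, then returns 2; agreement on 2.
Every one of the 140 inputs gives matching results.
verdict: equivalent


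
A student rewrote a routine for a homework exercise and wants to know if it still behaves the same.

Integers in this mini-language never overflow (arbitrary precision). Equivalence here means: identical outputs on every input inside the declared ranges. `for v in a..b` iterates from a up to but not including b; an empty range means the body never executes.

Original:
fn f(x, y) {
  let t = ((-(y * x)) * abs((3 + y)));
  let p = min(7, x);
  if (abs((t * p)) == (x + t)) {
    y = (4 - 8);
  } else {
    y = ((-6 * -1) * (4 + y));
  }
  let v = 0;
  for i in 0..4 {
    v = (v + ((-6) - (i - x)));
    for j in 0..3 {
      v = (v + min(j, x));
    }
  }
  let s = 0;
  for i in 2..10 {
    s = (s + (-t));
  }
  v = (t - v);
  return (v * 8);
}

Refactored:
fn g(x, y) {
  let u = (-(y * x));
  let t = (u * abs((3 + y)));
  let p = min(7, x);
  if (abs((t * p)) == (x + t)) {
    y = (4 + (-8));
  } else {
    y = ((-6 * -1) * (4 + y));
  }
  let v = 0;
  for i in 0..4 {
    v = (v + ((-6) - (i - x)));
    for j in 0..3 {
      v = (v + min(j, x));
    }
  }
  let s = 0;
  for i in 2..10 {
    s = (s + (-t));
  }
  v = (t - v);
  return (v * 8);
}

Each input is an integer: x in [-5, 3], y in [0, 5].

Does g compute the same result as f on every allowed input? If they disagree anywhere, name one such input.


Side by side, the visible changes include: local variable names differ; and statement counts differ; and arithmetic usage differs.
Spot check at x=-3, y=0 — f: t becomes 0; next p becomes -3; next (abs((t * p)) == (x + t)) evaluates to false; next y becomes 24; next v becomes 0; next at i=0:; next v becomes -9; next at j=0:; next v becomes -12; next at j=1:; next v becomes -15; next at j=2:; next v becomes -18; next at i=1:; next v becomes -28; next at j=0:; next v becomes -31; next at j=1:; next v becomes -34; next at j=2:; next v becomes -37; next at i=2:; next v becomes -48; next at j=0:; next v becomes -51; next at j=1:; next v becomes -54; next at j=2:; next v becomes -57; next at i=3:; next v becomes -69; next at j=0:; next v becomes -72; next at j=1:; next v becomes -75; next at j=2:; next v becomes -78; next s becomes 0; next at i=2:; next s becomes 0; next at i=3:; next s becomes 0; next at i=4:; next s becomes 0; next at i=5:; next s becomes 0; next at i=6:; next s becomes 0; next at i=7:; next s becomes 0; next at i=8:; next s becomes 0; next at i=9:; next s becomes 0; next v becomes 78; next final value 624. g: u becomes 0; next t becomes 0; next p becomes -3; next (abs((t * p)) == (x + t)) evaluates to false; next y becomes 24; next v becomes 0; next at i=0:; next v becomes -9; next at j=0:; next v becomes -12; next at j=1:; next v becomes -15; next at j=2:; next v becomes -18; next at i=1:; next v becomes -28; next at j=0:; next v becomes -31; next at j=1:; next v becomes -34; next at j=2:; next v becomes -37; next at i=2:; next v becomes -48; next at j=0:; next v becomes -51; next at j=1:; next v becomes -54; next at j=2:; next v becomes -57; next at i=3:; next v becomes -69; next at j=0:; next v becomes -72; next at j=1:; next v becomes -75; next at j=2:; next v becomes -78; next s becomes 0; next at i=2:; next s becomes 0; next at i=3:; next s becomes 0; next at i=4:; next s becomes 0; next at i=5:; next s becomes 0; next at i=6:; next s becomes 0; next at i=7:; next s becomes 0; next at i=8:; next s becomes 0; next at i=9:; next s becomes 0; next v becomes 78; next final value 624. Both give 624.
Checked all 54 inputs in the declared domain: the outputs agree on every one.
verdict: equivalent


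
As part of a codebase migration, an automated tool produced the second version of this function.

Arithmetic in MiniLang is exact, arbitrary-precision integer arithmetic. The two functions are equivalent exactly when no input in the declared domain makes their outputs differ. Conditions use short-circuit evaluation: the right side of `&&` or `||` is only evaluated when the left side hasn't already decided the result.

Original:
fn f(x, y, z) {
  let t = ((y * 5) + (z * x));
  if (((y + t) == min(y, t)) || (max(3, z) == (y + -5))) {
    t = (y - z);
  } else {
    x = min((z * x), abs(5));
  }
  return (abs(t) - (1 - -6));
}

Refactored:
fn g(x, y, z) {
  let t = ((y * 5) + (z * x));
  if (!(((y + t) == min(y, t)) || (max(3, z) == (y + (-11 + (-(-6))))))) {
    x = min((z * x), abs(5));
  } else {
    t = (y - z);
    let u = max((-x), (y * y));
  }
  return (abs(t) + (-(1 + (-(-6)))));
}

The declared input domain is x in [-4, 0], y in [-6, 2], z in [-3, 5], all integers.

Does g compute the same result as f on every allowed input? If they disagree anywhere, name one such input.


This is a faithful refactor — constant usage differs; min/max/abs usage differs; statement counts differ; boolean connective usage differs; local variable names differ; arithmetic usage differs, but the computed results match everywhere.
Spot check at x=0, y=-5, z=1 — f: t := -25 | (((y + t) == min(y, t)) || (max(3, z) == (y + -5))): false | x := 0 | result 18. g: t := -25 | (!(((y + t) == min(y, t)) || (max(3, z) == (y + (-11 + (-(-6))))))): true | x := 0 | result 18. Both give 18.
Checked all 405 inputs in the declared domain: the outputs agree on every one.
verdict: equivalent


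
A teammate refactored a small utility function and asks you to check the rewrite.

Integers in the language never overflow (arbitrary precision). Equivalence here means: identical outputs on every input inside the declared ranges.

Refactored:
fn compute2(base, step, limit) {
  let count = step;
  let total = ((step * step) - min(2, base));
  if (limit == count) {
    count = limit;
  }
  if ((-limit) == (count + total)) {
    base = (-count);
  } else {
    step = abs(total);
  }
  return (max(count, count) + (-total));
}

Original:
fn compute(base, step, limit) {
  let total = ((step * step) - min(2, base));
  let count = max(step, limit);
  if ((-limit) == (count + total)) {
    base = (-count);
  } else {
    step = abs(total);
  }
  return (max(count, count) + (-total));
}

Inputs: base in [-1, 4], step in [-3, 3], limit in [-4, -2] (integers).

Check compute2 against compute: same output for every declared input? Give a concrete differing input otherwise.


Evaluate both at base=-1, step=-3, limit=-2.
compute: total becomes 10; next count becomes -2; next ((-limit) == (count + total)) evaluates to false; next step becomes 10; next final value -12
compute2: count becomes -3; next total becomes 10; next (limit == count) evaluates to false; next ((-limit) == (count + total)) evaluates to false; next step becomes 10; next final value -13
-12 vs -13 — the two versions disagree here.
verdict: not equivalent; witness: base=-1, step=-3, limit=-2


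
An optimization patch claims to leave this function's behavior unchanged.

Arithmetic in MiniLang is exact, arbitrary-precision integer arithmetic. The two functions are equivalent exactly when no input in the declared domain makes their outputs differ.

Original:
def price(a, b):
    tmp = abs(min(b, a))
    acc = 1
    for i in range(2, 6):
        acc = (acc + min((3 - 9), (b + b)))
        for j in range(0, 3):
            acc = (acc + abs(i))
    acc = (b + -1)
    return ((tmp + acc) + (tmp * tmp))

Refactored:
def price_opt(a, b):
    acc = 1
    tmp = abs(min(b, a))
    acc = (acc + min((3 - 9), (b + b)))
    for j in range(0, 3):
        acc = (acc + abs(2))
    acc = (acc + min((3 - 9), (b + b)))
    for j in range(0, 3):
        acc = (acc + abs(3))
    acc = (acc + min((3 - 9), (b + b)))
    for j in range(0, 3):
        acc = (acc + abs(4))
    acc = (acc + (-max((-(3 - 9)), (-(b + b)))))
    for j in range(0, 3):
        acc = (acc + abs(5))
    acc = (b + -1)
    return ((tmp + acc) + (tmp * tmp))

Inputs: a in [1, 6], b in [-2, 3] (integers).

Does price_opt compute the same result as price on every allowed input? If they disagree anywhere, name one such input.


Side by side, the visible changes include: arithmetic usage differs, min/max/abs usage differs, constant usage differs, statement counts differ, loop structure differs, local variable names differ.
As a probe, take a=4, b=-2: price runs tmp=2, then acc=1, then (i=2), then acc=-5, then (j=0), then acc=-3, then (j=1), then acc=-1, then (j=2), then acc=1, then (i=3), then acc=-5, then (j=0), then acc=-2, then (j=1), then acc=1, then (j=2), then acc=4, then (i=4), then acc=-2, then (j=0), then acc=2, then (j=1), then acc=6, then (j=2), then acc=10, then (i=5), then acc=4, then (j=0), then acc=9, then (j=1), then acc=14, then (j=2), then acc=19, then acc=-3, then returns 3; price_opt runs acc=1, then tmp=2, then acc=-5, then (j=0), then acc=-3, then (j=1), then acc=-1, then (j=2), then acc=1, then acc=-5, then (j=0), then acc=-2, then (j=1), then acc=1, then (j=2), then acc=4, then acc=-2, then (j=0), then acc=2, then (j=1), then acc=6, then (j=2), then acc=10, then acc=4, then (j=0), then acc=9, then (j=1), then acc=14, then (j=2), then acc=19, then acc=-3, then returns 3; both end at 3.
Sweeping the whole domain (36 inputs) finds no disagreement.
verdict: equivalent


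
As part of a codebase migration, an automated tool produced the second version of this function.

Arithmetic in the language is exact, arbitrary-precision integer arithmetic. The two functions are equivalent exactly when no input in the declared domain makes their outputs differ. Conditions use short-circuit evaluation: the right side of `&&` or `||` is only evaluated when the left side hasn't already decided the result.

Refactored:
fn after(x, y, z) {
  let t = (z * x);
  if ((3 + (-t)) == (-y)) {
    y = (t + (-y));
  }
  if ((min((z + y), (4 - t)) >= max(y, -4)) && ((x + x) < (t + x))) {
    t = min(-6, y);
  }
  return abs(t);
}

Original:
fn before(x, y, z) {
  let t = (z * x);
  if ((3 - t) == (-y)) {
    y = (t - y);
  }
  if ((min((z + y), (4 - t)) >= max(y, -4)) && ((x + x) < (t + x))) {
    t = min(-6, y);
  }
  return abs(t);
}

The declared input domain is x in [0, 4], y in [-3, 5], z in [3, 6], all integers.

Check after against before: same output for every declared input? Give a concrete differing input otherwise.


This is a faithful refactor — arithmetic usage differs, but the computed results match everywhere.
Spot check at x=2, y=2, z=3 — before: t becomes 6; next ((3 - t) == (-y)) evaluates to false; next ((min((z + y), (4 - t)) >= max(y, -4)) && ((x + x) < (t + x))) evaluates to false; next final value 6. after: t becomes 6; next ((3 + (-t)) == (-y)) evaluates to false; next ((min((z + y), (4 - t)) >= max(y, -4)) && ((x + x) < (t + x))) evaluates to false; next final value 6. Both give 6.
Across all 180 domain points the two functions coincide.
verdict: equivalent


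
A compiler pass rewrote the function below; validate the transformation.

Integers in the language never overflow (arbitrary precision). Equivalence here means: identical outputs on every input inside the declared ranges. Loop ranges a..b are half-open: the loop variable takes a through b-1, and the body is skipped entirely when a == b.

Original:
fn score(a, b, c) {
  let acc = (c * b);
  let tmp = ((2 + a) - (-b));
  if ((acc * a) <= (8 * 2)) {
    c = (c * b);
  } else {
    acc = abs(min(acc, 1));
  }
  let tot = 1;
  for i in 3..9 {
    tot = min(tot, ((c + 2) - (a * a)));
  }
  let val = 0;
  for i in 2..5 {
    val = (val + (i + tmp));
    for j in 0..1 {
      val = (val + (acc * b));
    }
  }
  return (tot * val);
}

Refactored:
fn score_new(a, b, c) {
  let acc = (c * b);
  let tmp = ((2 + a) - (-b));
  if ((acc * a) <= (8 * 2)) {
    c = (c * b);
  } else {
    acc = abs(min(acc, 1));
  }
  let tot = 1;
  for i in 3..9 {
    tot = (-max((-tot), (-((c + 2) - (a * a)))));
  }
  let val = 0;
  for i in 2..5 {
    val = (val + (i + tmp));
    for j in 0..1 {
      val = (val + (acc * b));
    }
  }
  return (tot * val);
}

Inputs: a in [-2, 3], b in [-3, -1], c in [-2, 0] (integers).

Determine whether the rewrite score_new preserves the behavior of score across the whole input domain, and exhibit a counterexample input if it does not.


Equivalent — the differences include min/max/abs usage differs, yet no declared input distinguishes the two.
Tracing a=-2, b=-1, c=-1: score: acc becomes 1; next tmp becomes -1; next ((acc * a) <= (8 * 2)) evaluates to true; next c becomes 1; next tot becomes 1; next at i=3:; next tot becomes -1; next at i=4:; next tot becomes -1; next at i=5:; next tot becomes -1; next at i=6:; next tot becomes -1; next at i=7:; next tot becomes -1; next at i=8:; next tot becomes -1; next val becomes 0; next at i=2:; next val becomes 1; next at j=0:; next val becomes 0; next at i=3:; next val becomes 2; next at j=0:; next val becomes 1; next at i=4:; next val becomes 4; next at j=0:; next val becomes 3; next final value -3 | score_new: acc becomes 1; next tmp becomes -1; next ((acc * a) <= (8 * 2)) evaluates to true; next c becomes 1; next tot becomes 1; next at i=3:; next tot becomes -1; next at i=4:; next tot becomes -1; next at i=5:; next tot becomes -1; next at i=6:; next tot becomes -1; next at i=7:; next tot becomes -1; next at i=8:; next tot becomes -1; next val becomes 0; next at i=2:; next val becomes 1; next at j=0:; next val becomes 0; next at i=3:; next val becomes 2; next at j=0:; next val becomes 1; next at i=4:; next val becomes 4; next at j=0:; next val becomes 3; next final value -3 — matching result -3.
Every one of the 54 inputs gives matching results.
verdict: equivalent


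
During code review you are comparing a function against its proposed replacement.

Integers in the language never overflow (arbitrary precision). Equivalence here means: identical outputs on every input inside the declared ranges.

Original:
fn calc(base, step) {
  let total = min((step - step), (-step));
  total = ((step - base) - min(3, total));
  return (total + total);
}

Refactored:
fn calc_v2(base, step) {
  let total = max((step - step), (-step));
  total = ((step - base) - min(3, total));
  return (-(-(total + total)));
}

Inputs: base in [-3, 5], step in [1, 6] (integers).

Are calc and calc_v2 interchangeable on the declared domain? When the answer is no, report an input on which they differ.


There is a counterexample at base=-3, step=1: 10 on one side, 8 on the other.
calc: total=-1, then total=5, then returns 10
calc_v2: total=0, then total=4, then returns 8
verdict: not equivalent; witness: base=-3, step=1


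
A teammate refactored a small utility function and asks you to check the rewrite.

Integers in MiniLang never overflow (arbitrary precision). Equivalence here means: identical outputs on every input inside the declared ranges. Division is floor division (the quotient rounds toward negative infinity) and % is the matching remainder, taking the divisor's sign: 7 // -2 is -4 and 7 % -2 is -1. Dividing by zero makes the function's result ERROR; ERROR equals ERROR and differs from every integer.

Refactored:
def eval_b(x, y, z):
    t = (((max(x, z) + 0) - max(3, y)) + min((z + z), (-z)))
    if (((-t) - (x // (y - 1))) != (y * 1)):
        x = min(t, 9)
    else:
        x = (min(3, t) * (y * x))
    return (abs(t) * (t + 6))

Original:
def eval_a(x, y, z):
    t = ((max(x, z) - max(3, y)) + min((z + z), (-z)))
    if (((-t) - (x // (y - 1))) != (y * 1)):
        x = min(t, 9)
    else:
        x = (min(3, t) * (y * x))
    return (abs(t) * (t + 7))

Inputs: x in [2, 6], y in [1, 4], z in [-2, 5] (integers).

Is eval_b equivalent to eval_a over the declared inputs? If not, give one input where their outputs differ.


Consider the input x=2, y=2, z=-2.
eval_a: t = -5; (((-t) - (x // (y - 1))) != (y * 1)) -> true; x = -5; return 10
eval_b: t = -5; (((-t) - (x // (y - 1))) != (y * 1)) -> true; x = -5; return 5
10 against 5: the behavior changed.
verdict: not equivalent; witness: x=2, y=2, z=-2


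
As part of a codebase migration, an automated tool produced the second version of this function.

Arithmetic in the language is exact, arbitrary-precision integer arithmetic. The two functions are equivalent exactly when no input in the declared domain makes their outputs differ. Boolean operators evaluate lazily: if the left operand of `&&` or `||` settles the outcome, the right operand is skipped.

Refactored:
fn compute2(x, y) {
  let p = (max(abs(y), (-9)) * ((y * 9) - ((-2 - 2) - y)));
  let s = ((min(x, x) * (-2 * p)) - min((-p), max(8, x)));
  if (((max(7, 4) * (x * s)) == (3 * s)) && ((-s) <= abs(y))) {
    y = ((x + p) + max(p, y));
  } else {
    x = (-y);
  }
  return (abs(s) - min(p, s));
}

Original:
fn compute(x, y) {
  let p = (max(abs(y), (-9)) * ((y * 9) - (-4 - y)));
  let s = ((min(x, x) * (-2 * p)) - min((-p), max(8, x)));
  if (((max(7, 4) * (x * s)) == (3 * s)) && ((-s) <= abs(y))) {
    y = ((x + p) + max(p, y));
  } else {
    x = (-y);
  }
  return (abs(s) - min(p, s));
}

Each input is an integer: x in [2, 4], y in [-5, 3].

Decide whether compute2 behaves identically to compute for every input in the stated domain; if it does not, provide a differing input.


Changes here: constant usage differs; also arithmetic usage differs; the full 27-point sweep finds no disagreement.
verdict: equivalent


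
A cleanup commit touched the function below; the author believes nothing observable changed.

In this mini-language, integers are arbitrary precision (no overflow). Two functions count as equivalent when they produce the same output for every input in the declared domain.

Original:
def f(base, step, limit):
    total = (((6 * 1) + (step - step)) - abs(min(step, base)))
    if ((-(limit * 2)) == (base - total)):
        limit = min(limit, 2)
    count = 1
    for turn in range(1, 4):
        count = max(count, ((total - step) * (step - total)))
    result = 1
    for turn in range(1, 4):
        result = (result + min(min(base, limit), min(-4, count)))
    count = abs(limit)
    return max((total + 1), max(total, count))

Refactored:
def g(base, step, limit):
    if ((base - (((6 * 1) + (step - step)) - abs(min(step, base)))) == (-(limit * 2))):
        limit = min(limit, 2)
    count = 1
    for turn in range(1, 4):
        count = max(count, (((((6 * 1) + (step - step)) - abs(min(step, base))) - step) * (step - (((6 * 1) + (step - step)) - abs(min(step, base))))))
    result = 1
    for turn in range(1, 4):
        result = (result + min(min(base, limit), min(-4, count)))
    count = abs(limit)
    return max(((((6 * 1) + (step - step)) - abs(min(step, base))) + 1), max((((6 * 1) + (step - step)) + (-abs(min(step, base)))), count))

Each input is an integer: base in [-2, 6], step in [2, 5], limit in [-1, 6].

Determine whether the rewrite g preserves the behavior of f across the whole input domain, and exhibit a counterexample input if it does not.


This is a faithful refactor — constant usage differs, plus min/max/abs usage differs, plus local variable names differ, plus arithmetic usage differs, plus statement counts differ, but the computed results match everywhere.
As a probe, take base=2, step=2, limit=0: f runs total := 4 | ((-(limit * 2)) == (base - total)): false | count := 1 | iter turn=1: | count := 1 | iter turn=2: | count := 1 | iter turn=3: | count := 1 | result := 1 | iter turn=1: | result := -3 | iter turn=2: | result := -7 | iter turn=3: | result := -11 | count := 0 | result 5; g runs ((base - (((6 * 1) + (step - step)) - abs(min(step, base)))) == (-(limit * 2))): false | count := 1 | iter turn=1: | count := 1 | iter turn=2: | count := 1 | iter turn=3: | count := 1 | result := 1 | iter turn=1: | result := -3 | iter turn=2: | result := -7 | iter turn=3: | result := -11 | count := 0 | result 5; both end at 5.
Every one of the 288 inputs gives matching results.
verdict: equivalent


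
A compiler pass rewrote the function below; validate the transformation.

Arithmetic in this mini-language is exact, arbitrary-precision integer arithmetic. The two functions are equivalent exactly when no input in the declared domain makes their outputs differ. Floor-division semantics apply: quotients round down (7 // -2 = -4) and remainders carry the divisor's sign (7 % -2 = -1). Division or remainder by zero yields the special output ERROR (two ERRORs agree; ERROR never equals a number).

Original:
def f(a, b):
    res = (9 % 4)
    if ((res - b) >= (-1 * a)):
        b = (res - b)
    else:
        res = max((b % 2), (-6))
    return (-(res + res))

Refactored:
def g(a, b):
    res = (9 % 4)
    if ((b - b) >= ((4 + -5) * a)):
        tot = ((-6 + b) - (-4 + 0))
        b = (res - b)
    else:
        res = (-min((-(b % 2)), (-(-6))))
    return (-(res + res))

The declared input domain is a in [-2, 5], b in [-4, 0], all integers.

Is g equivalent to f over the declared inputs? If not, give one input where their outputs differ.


These are not equivalent — on a=-2, b=-4 the outputs split (-2 vs 0).
f: res := 1 | ((res - b) >= (-1 * a)): true | b := 5 | result -2
g: res := 1 | ((b - b) >= ((4 + -5) * a)): false | res := 0 | result 0
verdict: not equivalent; witness: a=-2, b=-4


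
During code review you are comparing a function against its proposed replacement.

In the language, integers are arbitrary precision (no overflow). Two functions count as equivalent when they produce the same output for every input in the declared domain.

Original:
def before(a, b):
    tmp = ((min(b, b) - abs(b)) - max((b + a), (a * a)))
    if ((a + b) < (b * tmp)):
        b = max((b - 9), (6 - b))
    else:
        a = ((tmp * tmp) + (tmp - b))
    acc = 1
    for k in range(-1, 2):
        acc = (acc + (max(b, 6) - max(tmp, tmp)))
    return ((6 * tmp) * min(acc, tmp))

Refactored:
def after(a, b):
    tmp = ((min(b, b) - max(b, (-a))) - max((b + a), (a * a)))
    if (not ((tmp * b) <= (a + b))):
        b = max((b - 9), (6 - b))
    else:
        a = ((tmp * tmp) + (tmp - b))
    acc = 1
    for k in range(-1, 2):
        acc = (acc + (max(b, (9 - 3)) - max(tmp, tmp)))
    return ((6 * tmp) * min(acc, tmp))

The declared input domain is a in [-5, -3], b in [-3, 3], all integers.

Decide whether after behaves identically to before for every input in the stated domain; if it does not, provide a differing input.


Input a=-5, b=-3: 5766 from before versus 6534 from after.
verdict: not equivalent; witness: a=-5, b=-3


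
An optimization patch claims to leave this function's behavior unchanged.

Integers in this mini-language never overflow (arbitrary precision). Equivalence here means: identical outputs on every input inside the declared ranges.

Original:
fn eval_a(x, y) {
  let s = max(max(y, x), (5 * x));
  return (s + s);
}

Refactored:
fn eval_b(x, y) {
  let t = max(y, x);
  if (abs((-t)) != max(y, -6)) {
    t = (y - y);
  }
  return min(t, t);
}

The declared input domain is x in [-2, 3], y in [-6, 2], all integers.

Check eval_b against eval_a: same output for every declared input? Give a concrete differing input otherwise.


Run the pair on x=-2, y=-6.
eval_a: s becomes -2; next final value -4
eval_b: t becomes -2; next (abs((-t)) != max(y, -6)) evaluates to true; next t becomes 0; next final value 0
-4 != 0, so the rewrite changes behavior.
verdict: not equivalent; witness: x=-2, y=-6


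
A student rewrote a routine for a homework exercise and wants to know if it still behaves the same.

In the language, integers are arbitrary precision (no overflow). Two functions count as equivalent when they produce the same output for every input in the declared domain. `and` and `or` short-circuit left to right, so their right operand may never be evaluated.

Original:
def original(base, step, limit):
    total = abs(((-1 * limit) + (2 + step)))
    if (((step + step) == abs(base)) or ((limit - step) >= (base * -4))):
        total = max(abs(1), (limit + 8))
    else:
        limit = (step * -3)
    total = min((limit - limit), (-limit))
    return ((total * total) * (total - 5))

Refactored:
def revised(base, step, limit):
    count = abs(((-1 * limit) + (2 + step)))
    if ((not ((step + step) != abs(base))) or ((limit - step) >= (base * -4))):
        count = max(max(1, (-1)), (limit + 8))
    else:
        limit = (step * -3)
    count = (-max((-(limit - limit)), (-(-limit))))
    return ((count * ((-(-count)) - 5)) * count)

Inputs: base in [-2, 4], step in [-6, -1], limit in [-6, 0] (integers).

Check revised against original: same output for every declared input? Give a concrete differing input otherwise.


Behavior is preserved: although min/max/abs usage differs, plus constant usage differs, plus comparison usage differs, plus local variable names differ, plus boolean connective usage differs, the outputs never diverge.
Tracing base=2, step=-5, limit=-6: original: total=3, then (((step + step) == abs(base)) or ((limit - step) >= (base * -4))) is true, then total=2, then total=0, then returns 0 | revised: count=3, then ((not ((step + step) != abs(base))) or ((limit - step) >= (base * -4))) is true, then count=2, then count=0, then returns 0 — matching result 0.
Checked all 294 inputs in the declared domain: the outputs agree on every one.
verdict: equivalent


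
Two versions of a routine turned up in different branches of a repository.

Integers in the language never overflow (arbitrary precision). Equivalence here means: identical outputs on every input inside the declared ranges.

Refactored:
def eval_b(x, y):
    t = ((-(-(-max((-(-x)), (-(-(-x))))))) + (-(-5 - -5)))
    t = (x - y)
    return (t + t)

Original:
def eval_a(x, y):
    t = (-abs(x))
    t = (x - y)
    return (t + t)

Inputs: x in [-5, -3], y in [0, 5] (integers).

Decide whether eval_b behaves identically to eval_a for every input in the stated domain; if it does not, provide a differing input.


Behavior is preserved: although arithmetic usage differs, plus min/max/abs usage differs, plus constant usage differs, the outputs never diverge.
As a probe, take x=-4, y=0: eval_a runs t=-4, then t=-4, then returns -8; eval_b runs t=-4, then t=-4, then returns -8; both end at -8.
Every one of the 18 inputs gives matching results.
verdict: equivalent


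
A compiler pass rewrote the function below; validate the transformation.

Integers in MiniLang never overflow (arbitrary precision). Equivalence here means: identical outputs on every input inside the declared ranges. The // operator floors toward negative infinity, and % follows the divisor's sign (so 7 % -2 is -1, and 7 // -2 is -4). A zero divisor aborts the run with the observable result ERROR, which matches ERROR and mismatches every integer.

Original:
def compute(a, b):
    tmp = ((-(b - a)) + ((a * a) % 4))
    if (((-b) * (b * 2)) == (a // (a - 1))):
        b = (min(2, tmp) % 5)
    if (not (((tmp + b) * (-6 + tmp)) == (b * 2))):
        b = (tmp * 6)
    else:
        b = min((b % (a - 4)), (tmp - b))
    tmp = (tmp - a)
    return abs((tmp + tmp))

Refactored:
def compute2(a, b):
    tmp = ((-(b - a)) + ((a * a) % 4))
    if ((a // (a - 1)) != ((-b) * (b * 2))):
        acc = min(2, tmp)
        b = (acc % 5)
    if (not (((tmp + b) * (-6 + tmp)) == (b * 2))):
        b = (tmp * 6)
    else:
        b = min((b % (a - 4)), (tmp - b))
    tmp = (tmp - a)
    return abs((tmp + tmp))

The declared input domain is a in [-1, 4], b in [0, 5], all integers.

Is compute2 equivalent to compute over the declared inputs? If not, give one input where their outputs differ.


On input a=4, b=4, compute returns 8 while compute2 returns ERROR.
verdict: not equivalent; witness: a=4, b=4


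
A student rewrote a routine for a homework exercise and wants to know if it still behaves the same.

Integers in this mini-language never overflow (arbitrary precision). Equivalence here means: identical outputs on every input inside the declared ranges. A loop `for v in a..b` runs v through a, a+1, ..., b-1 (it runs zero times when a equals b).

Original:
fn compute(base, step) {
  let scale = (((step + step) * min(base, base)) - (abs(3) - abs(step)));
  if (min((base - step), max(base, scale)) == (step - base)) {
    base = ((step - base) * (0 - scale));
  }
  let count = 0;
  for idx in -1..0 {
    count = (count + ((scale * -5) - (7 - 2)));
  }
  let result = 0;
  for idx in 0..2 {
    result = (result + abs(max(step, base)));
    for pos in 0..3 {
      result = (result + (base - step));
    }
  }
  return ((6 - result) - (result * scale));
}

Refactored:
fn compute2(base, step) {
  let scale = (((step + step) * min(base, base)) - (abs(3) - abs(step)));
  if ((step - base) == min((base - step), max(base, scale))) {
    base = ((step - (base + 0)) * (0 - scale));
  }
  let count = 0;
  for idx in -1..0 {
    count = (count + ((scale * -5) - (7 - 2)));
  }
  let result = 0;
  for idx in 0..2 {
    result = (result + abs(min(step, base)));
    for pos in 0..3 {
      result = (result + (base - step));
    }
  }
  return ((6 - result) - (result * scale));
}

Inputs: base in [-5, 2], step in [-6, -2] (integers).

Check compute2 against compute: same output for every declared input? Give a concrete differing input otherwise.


base=-5, step=-6 yields -1018 from compute but -1146 from compute2.
verdict: not equivalent; witness: base=-5, step=-6


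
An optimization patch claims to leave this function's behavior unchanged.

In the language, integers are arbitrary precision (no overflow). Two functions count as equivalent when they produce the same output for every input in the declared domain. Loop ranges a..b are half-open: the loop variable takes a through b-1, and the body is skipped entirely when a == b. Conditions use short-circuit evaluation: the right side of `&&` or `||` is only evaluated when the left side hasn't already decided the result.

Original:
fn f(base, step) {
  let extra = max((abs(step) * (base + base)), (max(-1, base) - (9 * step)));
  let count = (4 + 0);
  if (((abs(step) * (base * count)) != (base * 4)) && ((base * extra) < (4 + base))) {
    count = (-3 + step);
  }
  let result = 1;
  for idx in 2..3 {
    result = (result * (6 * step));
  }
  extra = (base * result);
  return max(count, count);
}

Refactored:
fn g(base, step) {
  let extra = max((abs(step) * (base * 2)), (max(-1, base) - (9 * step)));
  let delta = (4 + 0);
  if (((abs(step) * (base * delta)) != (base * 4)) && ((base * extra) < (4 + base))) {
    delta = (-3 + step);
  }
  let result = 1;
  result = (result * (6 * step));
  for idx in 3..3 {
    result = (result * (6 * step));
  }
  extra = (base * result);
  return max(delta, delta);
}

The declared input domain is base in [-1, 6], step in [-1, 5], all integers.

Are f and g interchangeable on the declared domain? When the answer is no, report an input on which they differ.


Comparing the listings, the differences include: arithmetic usage differs, constant usage differs, loop structure differs, local variable names differ, statement counts differ.
One worked example (base=2, step=2) — f: extra becomes 8; next count becomes 4; next (((abs(step) * (base * count)) != (base * 4)) && ((base * extra) < (4 + base))) evaluates to false; next result becomes 1; next at idx=2:; next result becomes 12; next extra becomes 24; next final value 4; g: extra becomes 8; next delta becomes 4; next (((abs(step) * (base * delta)) != (base * 4)) && ((base * extra) < (4 + base))) evaluates to false; next result becomes 1; next result becomes 12; next idx never enters its loop body; next extra becomes 24; next final value 4; agreement on 4.
Across all 56 domain points the two functions coincide.
verdict: equivalent


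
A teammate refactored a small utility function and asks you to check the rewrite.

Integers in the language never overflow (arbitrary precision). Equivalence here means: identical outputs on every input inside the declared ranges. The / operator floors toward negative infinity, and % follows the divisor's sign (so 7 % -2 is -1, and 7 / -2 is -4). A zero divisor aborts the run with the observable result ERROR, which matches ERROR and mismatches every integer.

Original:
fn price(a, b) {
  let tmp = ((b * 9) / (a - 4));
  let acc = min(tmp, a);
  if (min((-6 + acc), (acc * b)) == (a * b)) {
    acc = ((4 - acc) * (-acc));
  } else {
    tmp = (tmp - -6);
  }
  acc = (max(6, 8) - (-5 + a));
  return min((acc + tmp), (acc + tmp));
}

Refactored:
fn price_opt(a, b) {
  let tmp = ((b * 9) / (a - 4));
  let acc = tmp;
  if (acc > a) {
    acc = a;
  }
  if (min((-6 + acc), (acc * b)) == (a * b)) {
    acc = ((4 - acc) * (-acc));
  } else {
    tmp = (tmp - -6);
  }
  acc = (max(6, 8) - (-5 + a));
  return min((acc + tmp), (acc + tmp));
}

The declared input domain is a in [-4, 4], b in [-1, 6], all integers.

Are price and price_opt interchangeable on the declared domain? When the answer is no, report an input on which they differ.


Behavior is preserved: although statement counts differ, plus min/max/abs usage differs, plus comparison usage differs, plus branching structure differs, the outputs never diverge.
Spot check at a=4, b=-1 — price: divide-by-zero, output ERROR. price_opt: divide-by-zero, output ERROR. Both give ERROR.
Every one of the 72 inputs gives matching results.
verdict: equivalent
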